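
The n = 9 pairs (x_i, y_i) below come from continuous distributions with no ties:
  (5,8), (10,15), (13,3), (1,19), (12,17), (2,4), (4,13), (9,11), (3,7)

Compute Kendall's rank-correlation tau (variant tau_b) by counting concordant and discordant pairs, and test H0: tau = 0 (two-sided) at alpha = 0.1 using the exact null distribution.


Step 1: Enumerate the 36 unordered pairs (i,j) with i<j and classify each by sign(x_j-x_i) * sign(y_j-y_i).
  (1,2):dx=+5,dy=+7->C; (1,3):dx=+8,dy=-5->D; (1,4):dx=-4,dy=+11->D; (1,5):dx=+7,dy=+9->C
  (1,6):dx=-3,dy=-4->C; (1,7):dx=-1,dy=+5->D; (1,8):dx=+4,dy=+3->C; (1,9):dx=-2,dy=-1->C
  (2,3):dx=+3,dy=-12->D; (2,4):dx=-9,dy=+4->D; (2,5):dx=+2,dy=+2->C; (2,6):dx=-8,dy=-11->C
  (2,7):dx=-6,dy=-2->C; (2,8):dx=-1,dy=-4->C; (2,9):dx=-7,dy=-8->C; (3,4):dx=-12,dy=+16->D
  (3,5):dx=-1,dy=+14->D; (3,6):dx=-11,dy=+1->D; (3,7):dx=-9,dy=+10->D; (3,8):dx=-4,dy=+8->D
  (3,9):dx=-10,dy=+4->D; (4,5):dx=+11,dy=-2->D; (4,6):dx=+1,dy=-15->D; (4,7):dx=+3,dy=-6->D
  (4,8):dx=+8,dy=-8->D; (4,9):dx=+2,dy=-12->D; (5,6):dx=-10,dy=-13->C; (5,7):dx=-8,dy=-4->C
  (5,8):dx=-3,dy=-6->C; (5,9):dx=-9,dy=-10->C; (6,7):dx=+2,dy=+9->C; (6,8):dx=+7,dy=+7->C
  (6,9):dx=+1,dy=+3->C; (7,8):dx=+5,dy=-2->D; (7,9):dx=-1,dy=-6->C; (8,9):dx=-6,dy=-4->C
Step 2: C = 19, D = 17, total pairs = 36.
Step 3: tau = (C - D)/(n(n-1)/2) = (19 - 17)/36 = 0.055556.
Step 4: Exact two-sided p-value (enumerate n! = 362880 permutations of y under H0): p = 0.919455.
Step 5: alpha = 0.1. fail to reject H0.

tau_b = 0.0556 (C=19, D=17), p = 0.919455, fail to reject H0.


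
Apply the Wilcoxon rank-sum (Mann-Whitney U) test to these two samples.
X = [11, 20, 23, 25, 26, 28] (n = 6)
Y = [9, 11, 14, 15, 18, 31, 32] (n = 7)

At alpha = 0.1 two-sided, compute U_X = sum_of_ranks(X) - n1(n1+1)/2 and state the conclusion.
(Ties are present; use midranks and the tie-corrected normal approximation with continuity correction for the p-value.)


Step 1: Combine and sort all 13 observations; assign midranks.
sorted (value, group): (9,Y), (11,X), (11,Y), (14,Y), (15,Y), (18,Y), (20,X), (23,X), (25,X), (26,X), (28,X), (31,Y), (32,Y)
ranks: 9->1, 11->2.5, 11->2.5, 14->4, 15->5, 18->6, 20->7, 23->8, 25->9, 26->10, 28->11, 31->12, 32->13
Step 2: Rank sum for X: R1 = 2.5 + 7 + 8 + 9 + 10 + 11 = 47.5.
Step 3: U_X = R1 - n1(n1+1)/2 = 47.5 - 6*7/2 = 47.5 - 21 = 26.5.
       U_Y = n1*n2 - U_X = 42 - 26.5 = 15.5.
Step 4: Ties are present, so use the tie-corrected normal approximation (with continuity correction) for the p-value.
Step 5: p-value = 0.474443; compare to alpha = 0.1. fail to reject H0.

U_X = 26.5, p = 0.474443, fail to reject H0 at alpha = 0.1.


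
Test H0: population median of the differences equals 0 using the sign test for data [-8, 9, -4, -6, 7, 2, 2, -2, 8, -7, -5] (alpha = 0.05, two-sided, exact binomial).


Step 1: Discard zero differences. Original n = 11; n_eff = number of nonzero differences = 11.
Nonzero differences (with sign): -8, +9, -4, -6, +7, +2, +2, -2, +8, -7, -5
Step 2: Count signs: positive = 5, negative = 6.
Step 3: Under H0: P(positive) = 0.5, so the number of positives S ~ Bin(11, 0.5).
Step 4: Two-sided exact p-value = sum of Bin(11,0.5) probabilities at or below the observed probability = 1.000000.
Step 5: alpha = 0.05. fail to reject H0.

n_eff = 11, pos = 5, neg = 6, p = 1.000000, fail to reject H0.


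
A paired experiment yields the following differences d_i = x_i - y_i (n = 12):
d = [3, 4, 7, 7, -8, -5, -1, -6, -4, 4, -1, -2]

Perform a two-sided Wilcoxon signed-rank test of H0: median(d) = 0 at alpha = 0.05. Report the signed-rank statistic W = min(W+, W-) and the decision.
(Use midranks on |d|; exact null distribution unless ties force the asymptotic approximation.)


Step 1: Drop any zero differences (none here) and take |d_i|.
|d| = [3, 4, 7, 7, 8, 5, 1, 6, 4, 4, 1, 2]
Step 2: Midrank |d_i| (ties get averaged ranks).
ranks: |3|->4, |4|->6, |7|->10.5, |7|->10.5, |8|->12, |5|->8, |1|->1.5, |6|->9, |4|->6, |4|->6, |1|->1.5, |2|->3
Step 3: Attach original signs; sum ranks with positive sign and with negative sign.
W+ = 4 + 6 + 10.5 + 10.5 + 6 = 37
W- = 12 + 8 + 1.5 + 9 + 6 + 1.5 + 3 = 41
(Check: W+ + W- = 78 should equal n(n+1)/2 = 78.)
Step 4: Test statistic W = min(W+, W-) = 37.
Step 5: Ties in |d|, so use the tie-corrected normal approximation.
        E[W] = n(n+1)/4 = 12*13/4 = 39.
        Tie groups: |d|=1 (t=2), |d|=4 (t=3), |d|=7 (t=2); sum(t^3 - t) = 36.
        Var[W] = n(n+1)(2n+1)/24 - sum(t^3-t)/48 = 3900/24 - 36/48 = 161.75.
        z = (W - E[W]) / sqrt(Var[W]) = (37 - 39) / 12.7181 = -0.1573.
        Two-sided p = 2*Phi(z) = 0.875043.
Step 6: alpha = 0.05. fail to reject H0.

W+ = 37, W- = 41, W = min = 37, p = 0.875043, fail to reject H0.


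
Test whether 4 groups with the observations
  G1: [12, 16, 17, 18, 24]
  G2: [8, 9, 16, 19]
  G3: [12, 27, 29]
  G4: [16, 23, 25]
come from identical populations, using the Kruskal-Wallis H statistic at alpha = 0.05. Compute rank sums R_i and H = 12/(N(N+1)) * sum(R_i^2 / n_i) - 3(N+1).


Step 1: Combine all N = 15 observations and assign midranks.
sorted (value, group, rank): (8,G2,1), (9,G2,2), (12,G1,3.5), (12,G3,3.5), (16,G1,6), (16,G2,6), (16,G4,6), (17,G1,8), (18,G1,9), (19,G2,10), (23,G4,11), (24,G1,12), (25,G4,13), (27,G3,14), (29,G3,15)
Step 2: Sum ranks within each group.
R_1 = 38.5 (n_1 = 5)
R_2 = 19 (n_2 = 4)
R_3 = 32.5 (n_3 = 3)
R_4 = 30 (n_4 = 3)
Step 3: H = 12/(N(N+1)) * sum(R_i^2/n_i) - 3(N+1)
     = 12/(15*16) * (38.5^2/5 + 19^2/4 + 32.5^2/3 + 30^2/3) - 3*16
     = 0.050000 * 1038.78 - 48
     = 3.939167.
Step 4: Ties present; correction factor C = 1 - 30/(15^3 - 15) = 0.991071. Corrected H = 3.939167 / 0.991071 = 3.974655.
Step 5: Under H0, H ~ chi^2(3); p-value = 0.264214.
Step 6: alpha = 0.05. fail to reject H0.

H = 3.9747, df = 3, p = 0.264214, fail to reject H0.


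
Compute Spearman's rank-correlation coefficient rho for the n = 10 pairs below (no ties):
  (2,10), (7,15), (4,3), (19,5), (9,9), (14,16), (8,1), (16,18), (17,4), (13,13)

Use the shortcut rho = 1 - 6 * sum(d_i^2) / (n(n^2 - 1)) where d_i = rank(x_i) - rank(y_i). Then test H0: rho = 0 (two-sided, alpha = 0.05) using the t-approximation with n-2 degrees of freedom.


Step 1: Rank x and y separately (midranks; no ties here).
rank(x): 2->1, 7->3, 4->2, 19->10, 9->5, 14->7, 8->4, 16->8, 17->9, 13->6
rank(y): 10->6, 15->8, 3->2, 5->4, 9->5, 16->9, 1->1, 18->10, 4->3, 13->7
Step 2: d_i = R_x(i) - R_y(i); compute d_i^2.
  (1-6)^2=25, (3-8)^2=25, (2-2)^2=0, (10-4)^2=36, (5-5)^2=0, (7-9)^2=4, (4-1)^2=9, (8-10)^2=4, (9-3)^2=36, (6-7)^2=1
sum(d^2) = 140.
Step 3: rho = 1 - 6*140 / (10*(10^2 - 1)) = 1 - 840/990 = 0.151515.
Step 4: Under H0, t = rho * sqrt((n-2)/(1-rho^2)) = 0.4336 ~ t(8).
Step 5: Two-sided p-value from the t-distribution with 8 df = 0.676065.
Step 6: alpha = 0.05. fail to reject H0.

rho = 0.1515, p = 0.676065, fail to reject H0 at alpha = 0.05.


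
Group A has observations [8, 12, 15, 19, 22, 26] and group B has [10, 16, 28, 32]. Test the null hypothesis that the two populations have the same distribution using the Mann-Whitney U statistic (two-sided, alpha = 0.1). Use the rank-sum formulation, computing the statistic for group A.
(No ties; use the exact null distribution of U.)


Step 1: Combine and sort all 10 observations; assign midranks.
sorted (value, group): (8,X), (10,Y), (12,X), (15,X), (16,Y), (19,X), (22,X), (26,X), (28,Y), (32,Y)
ranks: 8->1, 10->2, 12->3, 15->4, 16->5, 19->6, 22->7, 26->8, 28->9, 32->10
Step 2: Rank sum for X: R1 = 1 + 3 + 4 + 6 + 7 + 8 = 29.
Step 3: U_X = R1 - n1(n1+1)/2 = 29 - 6*7/2 = 29 - 21 = 8.
       U_Y = n1*n2 - U_X = 24 - 8 = 16.
Step 4: No ties, so the exact null distribution of U (based on enumerating the C(10,6) = 210 equally likely rank assignments) gives the two-sided p-value.
Step 5: p-value = 0.476190; compare to alpha = 0.1. fail to reject H0.

U_X = 8, p = 0.476190, fail to reject H0 at alpha = 0.1.


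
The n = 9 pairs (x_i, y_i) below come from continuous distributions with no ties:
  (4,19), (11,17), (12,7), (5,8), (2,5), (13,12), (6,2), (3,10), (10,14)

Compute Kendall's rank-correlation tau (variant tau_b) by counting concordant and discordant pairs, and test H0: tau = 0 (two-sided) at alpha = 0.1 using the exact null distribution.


Step 1: Enumerate the 36 unordered pairs (i,j) with i<j and classify each by sign(x_j-x_i) * sign(y_j-y_i).
  (1,2):dx=+7,dy=-2->D; (1,3):dx=+8,dy=-12->D; (1,4):dx=+1,dy=-11->D; (1,5):dx=-2,dy=-14->C
  (1,6):dx=+9,dy=-7->D; (1,7):dx=+2,dy=-17->D; (1,8):dx=-1,dy=-9->C; (1,9):dx=+6,dy=-5->D
  (2,3):dx=+1,dy=-10->D; (2,4):dx=-6,dy=-9->C; (2,5):dx=-9,dy=-12->C; (2,6):dx=+2,dy=-5->D
  (2,7):dx=-5,dy=-15->C; (2,8):dx=-8,dy=-7->C; (2,9):dx=-1,dy=-3->C; (3,4):dx=-7,dy=+1->D
  (3,5):dx=-10,dy=-2->C; (3,6):dx=+1,dy=+5->C; (3,7):dx=-6,dy=-5->C; (3,8):dx=-9,dy=+3->D
  (3,9):dx=-2,dy=+7->D; (4,5):dx=-3,dy=-3->C; (4,6):dx=+8,dy=+4->C; (4,7):dx=+1,dy=-6->D
  (4,8):dx=-2,dy=+2->D; (4,9):dx=+5,dy=+6->C; (5,6):dx=+11,dy=+7->C; (5,7):dx=+4,dy=-3->D
  (5,8):dx=+1,dy=+5->C; (5,9):dx=+8,dy=+9->C; (6,7):dx=-7,dy=-10->C; (6,8):dx=-10,dy=-2->C
  (6,9):dx=-3,dy=+2->D; (7,8):dx=-3,dy=+8->D; (7,9):dx=+4,dy=+12->C; (8,9):dx=+7,dy=+4->C
Step 2: C = 20, D = 16, total pairs = 36.
Step 3: tau = (C - D)/(n(n-1)/2) = (20 - 16)/36 = 0.111111.
Step 4: Exact two-sided p-value (enumerate n! = 362880 permutations of y under H0): p = 0.761414.
Step 5: alpha = 0.1. fail to reject H0.

tau_b = 0.1111 (C=20, D=16), p = 0.761414, fail to reject H0.


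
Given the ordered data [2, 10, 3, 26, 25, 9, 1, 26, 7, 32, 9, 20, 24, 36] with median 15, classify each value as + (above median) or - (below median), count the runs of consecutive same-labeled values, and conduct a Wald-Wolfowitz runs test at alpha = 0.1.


Step 1: Compute median = 15; label A = above, B = below.
Labels in order: BBBAABBABABAAA  (n_A = 7, n_B = 7)
Step 2: Count runs R = 8.
Step 3: Under H0 (random ordering), E[R] = 2*n_A*n_B/(n_A+n_B) + 1 = 2*7*7/14 + 1 = 8.0000.
        Var[R] = 2*n_A*n_B*(2*n_A*n_B - n_A - n_B) / ((n_A+n_B)^2 * (n_A+n_B-1)) = 8232/2548 = 3.2308.
        SD[R] = 1.7974.
Step 4: R = E[R], so z = 0 with no continuity correction.
Step 5: Two-sided p-value via normal approximation = 2*(1 - Phi(|z|)) = 1.000000.
Step 6: alpha = 0.1. fail to reject H0.

R = 8, z = 0.0000, p = 1.000000, fail to reject H0.


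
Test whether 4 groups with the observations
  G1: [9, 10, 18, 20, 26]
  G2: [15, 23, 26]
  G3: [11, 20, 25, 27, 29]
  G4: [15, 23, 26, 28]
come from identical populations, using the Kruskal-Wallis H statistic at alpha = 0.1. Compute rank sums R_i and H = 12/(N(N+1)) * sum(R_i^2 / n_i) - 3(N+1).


Step 1: Combine all N = 17 observations and assign midranks.
sorted (value, group, rank): (9,G1,1), (10,G1,2), (11,G3,3), (15,G2,4.5), (15,G4,4.5), (18,G1,6), (20,G1,7.5), (20,G3,7.5), (23,G2,9.5), (23,G4,9.5), (25,G3,11), (26,G1,13), (26,G2,13), (26,G4,13), (27,G3,15), (28,G4,16), (29,G3,17)
Step 2: Sum ranks within each group.
R_1 = 29.5 (n_1 = 5)
R_2 = 27 (n_2 = 3)
R_3 = 53.5 (n_3 = 5)
R_4 = 43 (n_4 = 4)
Step 3: H = 12/(N(N+1)) * sum(R_i^2/n_i) - 3(N+1)
     = 12/(17*18) * (29.5^2/5 + 27^2/3 + 53.5^2/5 + 43^2/4) - 3*18
     = 0.039216 * 1451.75 - 54
     = 2.931373.
Step 4: Ties present; correction factor C = 1 - 42/(17^3 - 17) = 0.991422. Corrected H = 2.931373 / 0.991422 = 2.956737.
Step 5: Under H0, H ~ chi^2(3); p-value = 0.398344.
Step 6: alpha = 0.1. fail to reject H0.

H = 2.9567, df = 3, p = 0.398344, fail to reject H0.


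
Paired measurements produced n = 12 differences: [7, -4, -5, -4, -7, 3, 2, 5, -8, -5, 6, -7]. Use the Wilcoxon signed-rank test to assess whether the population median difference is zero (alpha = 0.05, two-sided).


Step 1: Drop any zero differences (none here) and take |d_i|.
|d| = [7, 4, 5, 4, 7, 3, 2, 5, 8, 5, 6, 7]
Step 2: Midrank |d_i| (ties get averaged ranks).
ranks: |7|->10, |4|->3.5, |5|->6, |4|->3.5, |7|->10, |3|->2, |2|->1, |5|->6, |8|->12, |5|->6, |6|->8, |7|->10
Step 3: Attach original signs; sum ranks with positive sign and with negative sign.
W+ = 10 + 2 + 1 + 6 + 8 = 27
W- = 3.5 + 6 + 3.5 + 10 + 12 + 6 + 10 = 51
(Check: W+ + W- = 78 should equal n(n+1)/2 = 78.)
Step 4: Test statistic W = min(W+, W-) = 27.
Step 5: Ties in |d|, so use the tie-corrected normal approximation.
        E[W] = n(n+1)/4 = 12*13/4 = 39.
        Tie groups: |d|=4 (t=2), |d|=5 (t=3), |d|=7 (t=3); sum(t^3 - t) = 54.
        Var[W] = n(n+1)(2n+1)/24 - sum(t^3-t)/48 = 3900/24 - 54/48 = 161.375.
        z = (W - E[W]) / sqrt(Var[W]) = (27 - 39) / 12.7033 = -0.9446.
        Two-sided p = 2*Phi(z) = 0.344846.
Step 6: alpha = 0.05. fail to reject H0.

W+ = 27, W- = 51, W = min = 27, p = 0.344846, fail to reject H0.


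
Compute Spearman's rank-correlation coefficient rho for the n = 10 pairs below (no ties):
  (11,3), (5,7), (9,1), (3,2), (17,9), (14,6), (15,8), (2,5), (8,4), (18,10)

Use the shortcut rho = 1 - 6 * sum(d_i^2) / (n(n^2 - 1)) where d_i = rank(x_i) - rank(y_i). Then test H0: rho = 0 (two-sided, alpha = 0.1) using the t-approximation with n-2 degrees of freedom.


Step 1: Rank x and y separately (midranks; no ties here).
rank(x): 11->6, 5->3, 9->5, 3->2, 17->9, 14->7, 15->8, 2->1, 8->4, 18->10
rank(y): 3->3, 7->7, 1->1, 2->2, 9->9, 6->6, 8->8, 5->5, 4->4, 10->10
Step 2: d_i = R_x(i) - R_y(i); compute d_i^2.
  (6-3)^2=9, (3-7)^2=16, (5-1)^2=16, (2-2)^2=0, (9-9)^2=0, (7-6)^2=1, (8-8)^2=0, (1-5)^2=16, (4-4)^2=0, (10-10)^2=0
sum(d^2) = 58.
Step 3: rho = 1 - 6*58 / (10*(10^2 - 1)) = 1 - 348/990 = 0.648485.
Step 4: Under H0, t = rho * sqrt((n-2)/(1-rho^2)) = 2.4095 ~ t(8).
Step 5: Two-sided p-value from the t-distribution with 8 df = 0.042540.
Step 6: alpha = 0.1. reject H0.

rho = 0.6485, p = 0.042540, reject H0 at alpha = 0.1.


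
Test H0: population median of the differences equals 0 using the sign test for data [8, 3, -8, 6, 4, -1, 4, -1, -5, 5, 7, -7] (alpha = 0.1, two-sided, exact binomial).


Step 1: Discard zero differences. Original n = 12; n_eff = number of nonzero differences = 12.
Nonzero differences (with sign): +8, +3, -8, +6, +4, -1, +4, -1, -5, +5, +7, -7
Step 2: Count signs: positive = 7, negative = 5.
Step 3: Under H0: P(positive) = 0.5, so the number of positives S ~ Bin(12, 0.5).
Step 4: Two-sided exact p-value = sum of Bin(12,0.5) probabilities at or below the observed probability = 0.774414.
Step 5: alpha = 0.1. fail to reject H0.

n_eff = 12, pos = 7, neg = 5, p = 0.774414, fail to reject H0.


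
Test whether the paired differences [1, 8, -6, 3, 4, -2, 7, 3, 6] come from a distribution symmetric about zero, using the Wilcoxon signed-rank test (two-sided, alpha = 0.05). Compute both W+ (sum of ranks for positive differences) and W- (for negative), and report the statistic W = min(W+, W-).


Step 1: Drop any zero differences (none here) and take |d_i|.
|d| = [1, 8, 6, 3, 4, 2, 7, 3, 6]
Step 2: Midrank |d_i| (ties get averaged ranks).
ranks: |1|->1, |8|->9, |6|->6.5, |3|->3.5, |4|->5, |2|->2, |7|->8, |3|->3.5, |6|->6.5
Step 3: Attach original signs; sum ranks with positive sign and with negative sign.
W+ = 1 + 9 + 3.5 + 5 + 8 + 3.5 + 6.5 = 36.5
W- = 6.5 + 2 = 8.5
(Check: W+ + W- = 45 should equal n(n+1)/2 = 45.)
Step 4: Test statistic W = min(W+, W-) = 8.5.
Step 5: Ties in |d|, so use the tie-corrected normal approximation.
        E[W] = n(n+1)/4 = 9*10/4 = 22.5.
        Tie groups: |d|=3 (t=2), |d|=6 (t=2); sum(t^3 - t) = 12.
        Var[W] = n(n+1)(2n+1)/24 - sum(t^3-t)/48 = 1710/24 - 12/48 = 71.
        z = (W - E[W]) / sqrt(Var[W]) = (8.5 - 22.5) / 8.4261 = -1.6615.
        Two-sided p = 2*Phi(z) = 0.096614.
Step 6: alpha = 0.05. fail to reject H0.

W+ = 36.5, W- = 8.5, W = min = 8.5, p = 0.096614, fail to reject H0.


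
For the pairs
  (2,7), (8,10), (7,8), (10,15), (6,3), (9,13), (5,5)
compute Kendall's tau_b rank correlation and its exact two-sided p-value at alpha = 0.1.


Step 1: Enumerate the 21 unordered pairs (i,j) with i<j and classify each by sign(x_j-x_i) * sign(y_j-y_i).
  (1,2):dx=+6,dy=+3->C; (1,3):dx=+5,dy=+1->C; (1,4):dx=+8,dy=+8->C; (1,5):dx=+4,dy=-4->D
  (1,6):dx=+7,dy=+6->C; (1,7):dx=+3,dy=-2->D; (2,3):dx=-1,dy=-2->C; (2,4):dx=+2,dy=+5->C
  (2,5):dx=-2,dy=-7->C; (2,6):dx=+1,dy=+3->C; (2,7):dx=-3,dy=-5->C; (3,4):dx=+3,dy=+7->C
  (3,5):dx=-1,dy=-5->C; (3,6):dx=+2,dy=+5->C; (3,7):dx=-2,dy=-3->C; (4,5):dx=-4,dy=-12->C
  (4,6):dx=-1,dy=-2->C; (4,7):dx=-5,dy=-10->C; (5,6):dx=+3,dy=+10->C; (5,7):dx=-1,dy=+2->D
  (6,7):dx=-4,dy=-8->C
Step 2: C = 18, D = 3, total pairs = 21.
Step 3: tau = (C - D)/(n(n-1)/2) = (18 - 3)/21 = 0.714286.
Step 4: Exact two-sided p-value (enumerate n! = 5040 permutations of y under H0): p = 0.030159.
Step 5: alpha = 0.1. reject H0.

tau_b = 0.7143 (C=18, D=3), p = 0.030159, reject H0.


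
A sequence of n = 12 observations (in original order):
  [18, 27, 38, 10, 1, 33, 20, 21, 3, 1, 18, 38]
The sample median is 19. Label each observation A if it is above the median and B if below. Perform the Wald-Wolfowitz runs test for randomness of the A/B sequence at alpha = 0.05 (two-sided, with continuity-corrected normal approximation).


Step 1: Compute median = 19; label A = above, B = below.
Labels in order: BAABBAAABBBA  (n_A = 6, n_B = 6)
Step 2: Count runs R = 6.
Step 3: Under H0 (random ordering), E[R] = 2*n_A*n_B/(n_A+n_B) + 1 = 2*6*6/12 + 1 = 7.0000.
        Var[R] = 2*n_A*n_B*(2*n_A*n_B - n_A - n_B) / ((n_A+n_B)^2 * (n_A+n_B-1)) = 4320/1584 = 2.7273.
        SD[R] = 1.6514.
Step 4: Continuity-corrected z = (R + 0.5 - E[R]) / SD[R] = (6 + 0.5 - 7.0000) / 1.6514 = -0.3028.
Step 5: Two-sided p-value via normal approximation = 2*(1 - Phi(|z|)) = 0.762069.
Step 6: alpha = 0.05. fail to reject H0.

R = 6, z = -0.3028, p = 0.762069, fail to reject H0.


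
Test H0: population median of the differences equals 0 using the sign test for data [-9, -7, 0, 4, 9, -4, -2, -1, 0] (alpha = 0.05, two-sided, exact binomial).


Step 1: Discard zero differences. Original n = 9; n_eff = number of nonzero differences = 7.
Nonzero differences (with sign): -9, -7, +4, +9, -4, -2, -1
Step 2: Count signs: positive = 2, negative = 5.
Step 3: Under H0: P(positive) = 0.5, so the number of positives S ~ Bin(7, 0.5).
Step 4: Two-sided exact p-value = sum of Bin(7,0.5) probabilities at or below the observed probability = 0.453125.
Step 5: alpha = 0.05. fail to reject H0.

n_eff = 7, pos = 2, neg = 5, p = 0.453125, fail to reject H0.


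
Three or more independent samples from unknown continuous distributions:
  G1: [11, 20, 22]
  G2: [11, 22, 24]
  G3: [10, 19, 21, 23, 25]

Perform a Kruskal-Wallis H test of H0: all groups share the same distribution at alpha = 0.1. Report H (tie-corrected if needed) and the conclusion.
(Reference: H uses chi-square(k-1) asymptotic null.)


Step 1: Combine all N = 11 observations and assign midranks.
sorted (value, group, rank): (10,G3,1), (11,G1,2.5), (11,G2,2.5), (19,G3,4), (20,G1,5), (21,G3,6), (22,G1,7.5), (22,G2,7.5), (23,G3,9), (24,G2,10), (25,G3,11)
Step 2: Sum ranks within each group.
R_1 = 15 (n_1 = 3)
R_2 = 20 (n_2 = 3)
R_3 = 31 (n_3 = 5)
Step 3: H = 12/(N(N+1)) * sum(R_i^2/n_i) - 3(N+1)
     = 12/(11*12) * (15^2/3 + 20^2/3 + 31^2/5) - 3*12
     = 0.090909 * 400.533 - 36
     = 0.412121.
Step 4: Ties present; correction factor C = 1 - 12/(11^3 - 11) = 0.990909. Corrected H = 0.412121 / 0.990909 = 0.415902.
Step 5: Under H0, H ~ chi^2(2); p-value = 0.812247.
Step 6: alpha = 0.1. fail to reject H0.

H = 0.4159, df = 2, p = 0.812247, fail to reject H0.


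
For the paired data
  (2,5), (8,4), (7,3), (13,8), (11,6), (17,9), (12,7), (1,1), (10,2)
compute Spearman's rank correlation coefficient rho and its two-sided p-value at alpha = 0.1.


Step 1: Rank x and y separately (midranks; no ties here).
rank(x): 2->2, 8->4, 7->3, 13->8, 11->6, 17->9, 12->7, 1->1, 10->5
rank(y): 5->5, 4->4, 3->3, 8->8, 6->6, 9->9, 7->7, 1->1, 2->2
Step 2: d_i = R_x(i) - R_y(i); compute d_i^2.
  (2-5)^2=9, (4-4)^2=0, (3-3)^2=0, (8-8)^2=0, (6-6)^2=0, (9-9)^2=0, (7-7)^2=0, (1-1)^2=0, (5-2)^2=9
sum(d^2) = 18.
Step 3: rho = 1 - 6*18 / (9*(9^2 - 1)) = 1 - 108/720 = 0.850000.
Step 4: Under H0, t = rho * sqrt((n-2)/(1-rho^2)) = 4.2691 ~ t(7).
Step 5: Two-sided p-value from the t-distribution with 7 df = 0.003705.
Step 6: alpha = 0.1. reject H0.

rho = 0.8500, p = 0.003705, reject H0 at alpha = 0.1.


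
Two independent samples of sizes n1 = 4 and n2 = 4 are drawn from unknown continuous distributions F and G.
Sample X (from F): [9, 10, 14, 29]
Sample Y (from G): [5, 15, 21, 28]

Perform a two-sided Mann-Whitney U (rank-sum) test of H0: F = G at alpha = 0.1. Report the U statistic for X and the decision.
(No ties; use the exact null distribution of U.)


Step 1: Combine and sort all 8 observations; assign midranks.
sorted (value, group): (5,Y), (9,X), (10,X), (14,X), (15,Y), (21,Y), (28,Y), (29,X)
ranks: 5->1, 9->2, 10->3, 14->4, 15->5, 21->6, 28->7, 29->8
Step 2: Rank sum for X: R1 = 2 + 3 + 4 + 8 = 17.
Step 3: U_X = R1 - n1(n1+1)/2 = 17 - 4*5/2 = 17 - 10 = 7.
       U_Y = n1*n2 - U_X = 16 - 7 = 9.
Step 4: No ties, so the exact null distribution of U (based on enumerating the C(8,4) = 70 equally likely rank assignments) gives the two-sided p-value.
Step 5: p-value = 0.885714; compare to alpha = 0.1. fail to reject H0.

U_X = 7, p = 0.885714, fail to reject H0 at alpha = 0.1.


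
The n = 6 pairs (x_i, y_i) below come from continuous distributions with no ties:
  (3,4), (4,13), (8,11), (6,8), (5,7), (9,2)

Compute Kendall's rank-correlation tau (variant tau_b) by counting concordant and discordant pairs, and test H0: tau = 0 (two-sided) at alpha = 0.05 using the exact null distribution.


Step 1: Enumerate the 15 unordered pairs (i,j) with i<j and classify each by sign(x_j-x_i) * sign(y_j-y_i).
  (1,2):dx=+1,dy=+9->C; (1,3):dx=+5,dy=+7->C; (1,4):dx=+3,dy=+4->C; (1,5):dx=+2,dy=+3->C
  (1,6):dx=+6,dy=-2->D; (2,3):dx=+4,dy=-2->D; (2,4):dx=+2,dy=-5->D; (2,5):dx=+1,dy=-6->D
  (2,6):dx=+5,dy=-11->D; (3,4):dx=-2,dy=-3->C; (3,5):dx=-3,dy=-4->C; (3,6):dx=+1,dy=-9->D
  (4,5):dx=-1,dy=-1->C; (4,6):dx=+3,dy=-6->D; (5,6):dx=+4,dy=-5->D
Step 2: C = 7, D = 8, total pairs = 15.
Step 3: tau = (C - D)/(n(n-1)/2) = (7 - 8)/15 = -0.066667.
Step 4: Exact two-sided p-value (enumerate n! = 720 permutations of y under H0): p = 1.000000.
Step 5: alpha = 0.05. fail to reject H0.

tau_b = -0.0667 (C=7, D=8), p = 1.000000, fail to reject H0.


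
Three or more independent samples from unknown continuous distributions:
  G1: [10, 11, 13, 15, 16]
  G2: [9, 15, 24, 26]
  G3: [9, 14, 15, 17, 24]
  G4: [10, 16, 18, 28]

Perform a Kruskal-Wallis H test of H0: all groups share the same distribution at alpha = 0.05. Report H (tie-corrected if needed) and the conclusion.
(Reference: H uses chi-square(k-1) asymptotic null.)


Step 1: Combine all N = 18 observations and assign midranks.
sorted (value, group, rank): (9,G2,1.5), (9,G3,1.5), (10,G1,3.5), (10,G4,3.5), (11,G1,5), (13,G1,6), (14,G3,7), (15,G1,9), (15,G2,9), (15,G3,9), (16,G1,11.5), (16,G4,11.5), (17,G3,13), (18,G4,14), (24,G2,15.5), (24,G3,15.5), (26,G2,17), (28,G4,18)
Step 2: Sum ranks within each group.
R_1 = 35 (n_1 = 5)
R_2 = 43 (n_2 = 4)
R_3 = 46 (n_3 = 5)
R_4 = 47 (n_4 = 4)
Step 3: H = 12/(N(N+1)) * sum(R_i^2/n_i) - 3(N+1)
     = 12/(18*19) * (35^2/5 + 43^2/4 + 46^2/5 + 47^2/4) - 3*19
     = 0.035088 * 1682.7 - 57
     = 2.042105.
Step 4: Ties present; correction factor C = 1 - 48/(18^3 - 18) = 0.991744. Corrected H = 2.042105 / 0.991744 = 2.059105.
Step 5: Under H0, H ~ chi^2(3); p-value = 0.560230.
Step 6: alpha = 0.05. fail to reject H0.

H = 2.0591, df = 3, p = 0.560230, fail to reject H0.


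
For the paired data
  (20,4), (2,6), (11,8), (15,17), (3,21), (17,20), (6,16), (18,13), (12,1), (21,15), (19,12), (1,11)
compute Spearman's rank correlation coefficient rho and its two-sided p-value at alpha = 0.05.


Step 1: Rank x and y separately (midranks; no ties here).
rank(x): 20->11, 2->2, 11->5, 15->7, 3->3, 17->8, 6->4, 18->9, 12->6, 21->12, 19->10, 1->1
rank(y): 4->2, 6->3, 8->4, 17->10, 21->12, 20->11, 16->9, 13->7, 1->1, 15->8, 12->6, 11->5
Step 2: d_i = R_x(i) - R_y(i); compute d_i^2.
  (11-2)^2=81, (2-3)^2=1, (5-4)^2=1, (7-10)^2=9, (3-12)^2=81, (8-11)^2=9, (4-9)^2=25, (9-7)^2=4, (6-1)^2=25, (12-8)^2=16, (10-6)^2=16, (1-5)^2=16
sum(d^2) = 284.
Step 3: rho = 1 - 6*284 / (12*(12^2 - 1)) = 1 - 1704/1716 = 0.006993.
Step 4: Under H0, t = rho * sqrt((n-2)/(1-rho^2)) = 0.0221 ~ t(10).
Step 5: Two-sided p-value from the t-distribution with 10 df = 0.982792.
Step 6: alpha = 0.05. fail to reject H0.

rho = 0.0070, p = 0.982792, fail to reject H0 at alpha = 0.05.


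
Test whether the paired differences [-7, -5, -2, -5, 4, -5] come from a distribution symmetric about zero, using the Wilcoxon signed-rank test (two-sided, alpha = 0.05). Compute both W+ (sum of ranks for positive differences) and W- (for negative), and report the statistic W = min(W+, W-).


Step 1: Drop any zero differences (none here) and take |d_i|.
|d| = [7, 5, 2, 5, 4, 5]
Step 2: Midrank |d_i| (ties get averaged ranks).
ranks: |7|->6, |5|->4, |2|->1, |5|->4, |4|->2, |5|->4
Step 3: Attach original signs; sum ranks with positive sign and with negative sign.
W+ = 2 = 2
W- = 6 + 4 + 1 + 4 + 4 = 19
(Check: W+ + W- = 21 should equal n(n+1)/2 = 21.)
Step 4: Test statistic W = min(W+, W-) = 2.
Step 5: Ties in |d|, so use the tie-corrected normal approximation.
        E[W] = n(n+1)/4 = 6*7/4 = 10.5.
        Tie groups: |d|=5 (t=3); sum(t^3 - t) = 24.
        Var[W] = n(n+1)(2n+1)/24 - sum(t^3-t)/48 = 546/24 - 24/48 = 22.25.
        z = (W - E[W]) / sqrt(Var[W]) = (2 - 10.5) / 4.7170 = -1.8020.
        Two-sided p = 2*Phi(z) = 0.071546.
Step 6: alpha = 0.05. fail to reject H0.

W+ = 2, W- = 19, W = min = 2, p = 0.071546, fail to reject H0.


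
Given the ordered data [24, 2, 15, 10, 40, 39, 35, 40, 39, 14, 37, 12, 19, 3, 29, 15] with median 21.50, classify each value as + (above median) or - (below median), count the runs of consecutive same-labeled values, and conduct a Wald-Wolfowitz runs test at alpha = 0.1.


Step 1: Compute median = 21.50; label A = above, B = below.
Labels in order: ABBBAAAAABABBBAB  (n_A = 8, n_B = 8)
Step 2: Count runs R = 8.
Step 3: Under H0 (random ordering), E[R] = 2*n_A*n_B/(n_A+n_B) + 1 = 2*8*8/16 + 1 = 9.0000.
        Var[R] = 2*n_A*n_B*(2*n_A*n_B - n_A - n_B) / ((n_A+n_B)^2 * (n_A+n_B-1)) = 14336/3840 = 3.7333.
        SD[R] = 1.9322.
Step 4: Continuity-corrected z = (R + 0.5 - E[R]) / SD[R] = (8 + 0.5 - 9.0000) / 1.9322 = -0.2588.
Step 5: Two-sided p-value via normal approximation = 2*(1 - Phi(|z|)) = 0.795809.
Step 6: alpha = 0.1. fail to reject H0.

R = 8, z = -0.2588, p = 0.795809, fail to reject H0.


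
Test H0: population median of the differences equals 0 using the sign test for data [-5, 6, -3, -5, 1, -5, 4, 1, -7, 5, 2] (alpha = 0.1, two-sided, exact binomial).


Step 1: Discard zero differences. Original n = 11; n_eff = number of nonzero differences = 11.
Nonzero differences (with sign): -5, +6, -3, -5, +1, -5, +4, +1, -7, +5, +2
Step 2: Count signs: positive = 6, negative = 5.
Step 3: Under H0: P(positive) = 0.5, so the number of positives S ~ Bin(11, 0.5).
Step 4: Two-sided exact p-value = sum of Bin(11,0.5) probabilities at or below the observed probability = 1.000000.
Step 5: alpha = 0.1. fail to reject H0.

n_eff = 11, pos = 6, neg = 5, p = 1.000000, fail to reject H0.


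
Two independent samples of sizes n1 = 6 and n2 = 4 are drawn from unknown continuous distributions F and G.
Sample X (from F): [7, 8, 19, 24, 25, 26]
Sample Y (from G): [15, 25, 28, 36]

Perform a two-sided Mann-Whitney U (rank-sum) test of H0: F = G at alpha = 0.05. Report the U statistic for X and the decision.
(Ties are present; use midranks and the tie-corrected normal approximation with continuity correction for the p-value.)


Step 1: Combine and sort all 10 observations; assign midranks.
sorted (value, group): (7,X), (8,X), (15,Y), (19,X), (24,X), (25,X), (25,Y), (26,X), (28,Y), (36,Y)
ranks: 7->1, 8->2, 15->3, 19->4, 24->5, 25->6.5, 25->6.5, 26->8, 28->9, 36->10
Step 2: Rank sum for X: R1 = 1 + 2 + 4 + 5 + 6.5 + 8 = 26.5.
Step 3: U_X = R1 - n1(n1+1)/2 = 26.5 - 6*7/2 = 26.5 - 21 = 5.5.
       U_Y = n1*n2 - U_X = 24 - 5.5 = 18.5.
Step 4: Ties are present, so use the tie-corrected normal approximation (with continuity correction) for the p-value.
Step 5: p-value = 0.199458; compare to alpha = 0.05. fail to reject H0.

U_X = 5.5, p = 0.199458, fail to reject H0 at alpha = 0.05.


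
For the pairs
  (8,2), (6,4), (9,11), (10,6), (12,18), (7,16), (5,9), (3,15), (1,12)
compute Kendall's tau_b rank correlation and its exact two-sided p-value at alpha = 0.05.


Step 1: Enumerate the 36 unordered pairs (i,j) with i<j and classify each by sign(x_j-x_i) * sign(y_j-y_i).
  (1,2):dx=-2,dy=+2->D; (1,3):dx=+1,dy=+9->C; (1,4):dx=+2,dy=+4->C; (1,5):dx=+4,dy=+16->C
  (1,6):dx=-1,dy=+14->D; (1,7):dx=-3,dy=+7->D; (1,8):dx=-5,dy=+13->D; (1,9):dx=-7,dy=+10->D
  (2,3):dx=+3,dy=+7->C; (2,4):dx=+4,dy=+2->C; (2,5):dx=+6,dy=+14->C; (2,6):dx=+1,dy=+12->C
  (2,7):dx=-1,dy=+5->D; (2,8):dx=-3,dy=+11->D; (2,9):dx=-5,dy=+8->D; (3,4):dx=+1,dy=-5->D
  (3,5):dx=+3,dy=+7->C; (3,6):dx=-2,dy=+5->D; (3,7):dx=-4,dy=-2->C; (3,8):dx=-6,dy=+4->D
  (3,9):dx=-8,dy=+1->D; (4,5):dx=+2,dy=+12->C; (4,6):dx=-3,dy=+10->D; (4,7):dx=-5,dy=+3->D
  (4,8):dx=-7,dy=+9->D; (4,9):dx=-9,dy=+6->D; (5,6):dx=-5,dy=-2->C; (5,7):dx=-7,dy=-9->C
  (5,8):dx=-9,dy=-3->C; (5,9):dx=-11,dy=-6->C; (6,7):dx=-2,dy=-7->C; (6,8):dx=-4,dy=-1->C
  (6,9):dx=-6,dy=-4->C; (7,8):dx=-2,dy=+6->D; (7,9):dx=-4,dy=+3->D; (8,9):dx=-2,dy=-3->C
Step 2: C = 18, D = 18, total pairs = 36.
Step 3: tau = (C - D)/(n(n-1)/2) = (18 - 18)/36 = 0.000000.
Step 4: Exact two-sided p-value (enumerate n! = 362880 permutations of y under H0): p = 1.000000.
Step 5: alpha = 0.05. fail to reject H0.

tau_b = 0.0000 (C=18, D=18), p = 1.000000, fail to reject H0.


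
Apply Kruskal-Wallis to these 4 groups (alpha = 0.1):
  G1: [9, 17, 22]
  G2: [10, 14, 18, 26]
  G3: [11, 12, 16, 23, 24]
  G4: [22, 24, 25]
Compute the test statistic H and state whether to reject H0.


Step 1: Combine all N = 15 observations and assign midranks.
sorted (value, group, rank): (9,G1,1), (10,G2,2), (11,G3,3), (12,G3,4), (14,G2,5), (16,G3,6), (17,G1,7), (18,G2,8), (22,G1,9.5), (22,G4,9.5), (23,G3,11), (24,G3,12.5), (24,G4,12.5), (25,G4,14), (26,G2,15)
Step 2: Sum ranks within each group.
R_1 = 17.5 (n_1 = 3)
R_2 = 30 (n_2 = 4)
R_3 = 36.5 (n_3 = 5)
R_4 = 36 (n_4 = 3)
Step 3: H = 12/(N(N+1)) * sum(R_i^2/n_i) - 3(N+1)
     = 12/(15*16) * (17.5^2/3 + 30^2/4 + 36.5^2/5 + 36^2/3) - 3*16
     = 0.050000 * 1025.53 - 48
     = 3.276667.
Step 4: Ties present; correction factor C = 1 - 12/(15^3 - 15) = 0.996429. Corrected H = 3.276667 / 0.996429 = 3.288411.
Step 5: Under H0, H ~ chi^2(3); p-value = 0.349259.
Step 6: alpha = 0.1. fail to reject H0.

H = 3.2884, df = 3, p = 0.349259, fail to reject H0.


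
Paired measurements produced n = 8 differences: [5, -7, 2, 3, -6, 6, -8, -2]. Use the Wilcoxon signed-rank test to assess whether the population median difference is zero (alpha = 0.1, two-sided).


Step 1: Drop any zero differences (none here) and take |d_i|.
|d| = [5, 7, 2, 3, 6, 6, 8, 2]
Step 2: Midrank |d_i| (ties get averaged ranks).
ranks: |5|->4, |7|->7, |2|->1.5, |3|->3, |6|->5.5, |6|->5.5, |8|->8, |2|->1.5
Step 3: Attach original signs; sum ranks with positive sign and with negative sign.
W+ = 4 + 1.5 + 3 + 5.5 = 14
W- = 7 + 5.5 + 8 + 1.5 = 22
(Check: W+ + W- = 36 should equal n(n+1)/2 = 36.)
Step 4: Test statistic W = min(W+, W-) = 14.
Step 5: Ties in |d|, so use the tie-corrected normal approximation.
        E[W] = n(n+1)/4 = 8*9/4 = 18.
        Tie groups: |d|=2 (t=2), |d|=6 (t=2); sum(t^3 - t) = 12.
        Var[W] = n(n+1)(2n+1)/24 - sum(t^3-t)/48 = 1224/24 - 12/48 = 50.75.
        z = (W - E[W]) / sqrt(Var[W]) = (14 - 18) / 7.1239 = -0.5615.
        Two-sided p = 2*Phi(z) = 0.574464.
Step 6: alpha = 0.1. fail to reject H0.

W+ = 14, W- = 22, W = min = 14, p = 0.574464, fail to reject H0.


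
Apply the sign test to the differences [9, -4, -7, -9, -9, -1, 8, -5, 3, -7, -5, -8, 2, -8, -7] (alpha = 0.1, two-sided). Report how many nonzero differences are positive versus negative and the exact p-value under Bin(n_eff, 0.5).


Step 1: Discard zero differences. Original n = 15; n_eff = number of nonzero differences = 15.
Nonzero differences (with sign): +9, -4, -7, -9, -9, -1, +8, -5, +3, -7, -5, -8, +2, -8, -7
Step 2: Count signs: positive = 4, negative = 11.
Step 3: Under H0: P(positive) = 0.5, so the number of positives S ~ Bin(15, 0.5).
Step 4: Two-sided exact p-value = sum of Bin(15,0.5) probabilities at or below the observed probability = 0.118469.
Step 5: alpha = 0.1. fail to reject H0.

n_eff = 15, pos = 4, neg = 11, p = 0.118469, fail to reject H0.


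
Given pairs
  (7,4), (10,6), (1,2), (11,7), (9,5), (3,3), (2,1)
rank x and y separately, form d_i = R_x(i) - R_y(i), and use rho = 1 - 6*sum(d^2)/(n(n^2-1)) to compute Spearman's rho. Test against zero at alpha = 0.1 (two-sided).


Step 1: Rank x and y separately (midranks; no ties here).
rank(x): 7->4, 10->6, 1->1, 11->7, 9->5, 3->3, 2->2
rank(y): 4->4, 6->6, 2->2, 7->7, 5->5, 3->3, 1->1
Step 2: d_i = R_x(i) - R_y(i); compute d_i^2.
  (4-4)^2=0, (6-6)^2=0, (1-2)^2=1, (7-7)^2=0, (5-5)^2=0, (3-3)^2=0, (2-1)^2=1
sum(d^2) = 2.
Step 3: rho = 1 - 6*2 / (7*(7^2 - 1)) = 1 - 12/336 = 0.964286.
Step 4: Under H0, t = rho * sqrt((n-2)/(1-rho^2)) = 8.1408 ~ t(5).
Step 5: Two-sided p-value from the t-distribution with 5 df = 0.000454.
Step 6: alpha = 0.1. reject H0.

rho = 0.9643, p = 0.000454, reject H0 at alpha = 0.1.


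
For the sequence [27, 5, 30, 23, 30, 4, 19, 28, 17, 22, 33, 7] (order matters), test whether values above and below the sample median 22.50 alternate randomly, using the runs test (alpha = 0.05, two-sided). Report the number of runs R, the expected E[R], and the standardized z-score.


Step 1: Compute median = 22.50; label A = above, B = below.
Labels in order: ABAAABBABBAB  (n_A = 6, n_B = 6)
Step 2: Count runs R = 8.
Step 3: Under H0 (random ordering), E[R] = 2*n_A*n_B/(n_A+n_B) + 1 = 2*6*6/12 + 1 = 7.0000.
        Var[R] = 2*n_A*n_B*(2*n_A*n_B - n_A - n_B) / ((n_A+n_B)^2 * (n_A+n_B-1)) = 4320/1584 = 2.7273.
        SD[R] = 1.6514.
Step 4: Continuity-corrected z = (R - 0.5 - E[R]) / SD[R] = (8 - 0.5 - 7.0000) / 1.6514 = 0.3028.
Step 5: Two-sided p-value via normal approximation = 2*(1 - Phi(|z|)) = 0.762069.
Step 6: alpha = 0.05. fail to reject H0.

R = 8, z = 0.3028, p = 0.762069, fail to reject H0.


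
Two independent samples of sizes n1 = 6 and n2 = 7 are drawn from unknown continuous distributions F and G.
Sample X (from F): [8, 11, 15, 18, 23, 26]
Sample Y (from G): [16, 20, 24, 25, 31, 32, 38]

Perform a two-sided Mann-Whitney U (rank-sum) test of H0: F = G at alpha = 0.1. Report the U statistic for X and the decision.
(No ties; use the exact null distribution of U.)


Step 1: Combine and sort all 13 observations; assign midranks.
sorted (value, group): (8,X), (11,X), (15,X), (16,Y), (18,X), (20,Y), (23,X), (24,Y), (25,Y), (26,X), (31,Y), (32,Y), (38,Y)
ranks: 8->1, 11->2, 15->3, 16->4, 18->5, 20->6, 23->7, 24->8, 25->9, 26->10, 31->11, 32->12, 38->13
Step 2: Rank sum for X: R1 = 1 + 2 + 3 + 5 + 7 + 10 = 28.
Step 3: U_X = R1 - n1(n1+1)/2 = 28 - 6*7/2 = 28 - 21 = 7.
       U_Y = n1*n2 - U_X = 42 - 7 = 35.
Step 4: No ties, so the exact null distribution of U (based on enumerating the C(13,6) = 1716 equally likely rank assignments) gives the two-sided p-value.
Step 5: p-value = 0.051282; compare to alpha = 0.1. reject H0.

U_X = 7, p = 0.051282, reject H0 at alpha = 0.1.


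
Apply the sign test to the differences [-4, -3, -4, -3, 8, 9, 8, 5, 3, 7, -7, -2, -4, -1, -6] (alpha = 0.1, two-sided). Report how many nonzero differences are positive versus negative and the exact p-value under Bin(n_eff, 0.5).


Step 1: Discard zero differences. Original n = 15; n_eff = number of nonzero differences = 15.
Nonzero differences (with sign): -4, -3, -4, -3, +8, +9, +8, +5, +3, +7, -7, -2, -4, -1, -6
Step 2: Count signs: positive = 6, negative = 9.
Step 3: Under H0: P(positive) = 0.5, so the number of positives S ~ Bin(15, 0.5).
Step 4: Two-sided exact p-value = sum of Bin(15,0.5) probabilities at or below the observed probability = 0.607239.
Step 5: alpha = 0.1. fail to reject H0.

n_eff = 15, pos = 6, neg = 9, p = 0.607239, fail to reject H0.


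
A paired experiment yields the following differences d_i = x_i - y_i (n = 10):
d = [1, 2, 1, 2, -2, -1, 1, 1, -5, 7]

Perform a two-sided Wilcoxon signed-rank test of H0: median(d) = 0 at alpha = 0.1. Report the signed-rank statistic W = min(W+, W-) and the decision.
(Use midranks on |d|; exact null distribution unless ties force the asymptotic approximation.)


Step 1: Drop any zero differences (none here) and take |d_i|.
|d| = [1, 2, 1, 2, 2, 1, 1, 1, 5, 7]
Step 2: Midrank |d_i| (ties get averaged ranks).
ranks: |1|->3, |2|->7, |1|->3, |2|->7, |2|->7, |1|->3, |1|->3, |1|->3, |5|->9, |7|->10
Step 3: Attach original signs; sum ranks with positive sign and with negative sign.
W+ = 3 + 7 + 3 + 7 + 3 + 3 + 10 = 36
W- = 7 + 3 + 9 = 19
(Check: W+ + W- = 55 should equal n(n+1)/2 = 55.)
Step 4: Test statistic W = min(W+, W-) = 19.
Step 5: Ties in |d|, so use the tie-corrected normal approximation.
        E[W] = n(n+1)/4 = 10*11/4 = 27.5.
        Tie groups: |d|=1 (t=5), |d|=2 (t=3); sum(t^3 - t) = 144.
        Var[W] = n(n+1)(2n+1)/24 - sum(t^3-t)/48 = 2310/24 - 144/48 = 93.25.
        z = (W - E[W]) / sqrt(Var[W]) = (19 - 27.5) / 9.6566 = -0.8802.
        Two-sided p = 2*Phi(z) = 0.378737.
Step 6: alpha = 0.1. fail to reject H0.

W+ = 36, W- = 19, W = min = 19, p = 0.378737, fail to reject H0.


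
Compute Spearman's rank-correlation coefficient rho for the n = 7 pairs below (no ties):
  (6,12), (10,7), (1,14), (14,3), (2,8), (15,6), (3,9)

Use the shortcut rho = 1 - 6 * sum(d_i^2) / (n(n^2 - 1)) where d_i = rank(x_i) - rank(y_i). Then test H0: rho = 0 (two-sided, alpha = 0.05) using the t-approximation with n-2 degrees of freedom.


Step 1: Rank x and y separately (midranks; no ties here).
rank(x): 6->4, 10->5, 1->1, 14->6, 2->2, 15->7, 3->3
rank(y): 12->6, 7->3, 14->7, 3->1, 8->4, 6->2, 9->5
Step 2: d_i = R_x(i) - R_y(i); compute d_i^2.
  (4-6)^2=4, (5-3)^2=4, (1-7)^2=36, (6-1)^2=25, (2-4)^2=4, (7-2)^2=25, (3-5)^2=4
sum(d^2) = 102.
Step 3: rho = 1 - 6*102 / (7*(7^2 - 1)) = 1 - 612/336 = -0.821429.
Step 4: Under H0, t = rho * sqrt((n-2)/(1-rho^2)) = -3.2206 ~ t(5).
Step 5: Two-sided p-value from the t-distribution with 5 df = 0.023449.
Step 6: alpha = 0.05. reject H0.

rho = -0.8214, p = 0.023449, reject H0 at alpha = 0.05.


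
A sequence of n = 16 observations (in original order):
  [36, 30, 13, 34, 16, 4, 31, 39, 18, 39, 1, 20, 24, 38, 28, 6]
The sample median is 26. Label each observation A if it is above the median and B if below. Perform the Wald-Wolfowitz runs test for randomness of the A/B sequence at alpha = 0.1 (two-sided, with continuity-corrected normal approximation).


Step 1: Compute median = 26; label A = above, B = below.
Labels in order: AABABBAABABBBAAB  (n_A = 8, n_B = 8)
Step 2: Count runs R = 10.
Step 3: Under H0 (random ordering), E[R] = 2*n_A*n_B/(n_A+n_B) + 1 = 2*8*8/16 + 1 = 9.0000.
        Var[R] = 2*n_A*n_B*(2*n_A*n_B - n_A - n_B) / ((n_A+n_B)^2 * (n_A+n_B-1)) = 14336/3840 = 3.7333.
        SD[R] = 1.9322.
Step 4: Continuity-corrected z = (R - 0.5 - E[R]) / SD[R] = (10 - 0.5 - 9.0000) / 1.9322 = 0.2588.
Step 5: Two-sided p-value via normal approximation = 2*(1 - Phi(|z|)) = 0.795809.
Step 6: alpha = 0.1. fail to reject H0.

R = 10, z = 0.2588, p = 0.795809, fail to reject H0.


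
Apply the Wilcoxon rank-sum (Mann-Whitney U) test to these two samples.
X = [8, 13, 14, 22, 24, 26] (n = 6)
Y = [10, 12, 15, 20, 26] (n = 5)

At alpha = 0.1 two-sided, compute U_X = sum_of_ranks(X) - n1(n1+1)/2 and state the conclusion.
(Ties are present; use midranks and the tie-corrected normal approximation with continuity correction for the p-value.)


Step 1: Combine and sort all 11 observations; assign midranks.
sorted (value, group): (8,X), (10,Y), (12,Y), (13,X), (14,X), (15,Y), (20,Y), (22,X), (24,X), (26,X), (26,Y)
ranks: 8->1, 10->2, 12->3, 13->4, 14->5, 15->6, 20->7, 22->8, 24->9, 26->10.5, 26->10.5
Step 2: Rank sum for X: R1 = 1 + 4 + 5 + 8 + 9 + 10.5 = 37.5.
Step 3: U_X = R1 - n1(n1+1)/2 = 37.5 - 6*7/2 = 37.5 - 21 = 16.5.
       U_Y = n1*n2 - U_X = 30 - 16.5 = 13.5.
Step 4: Ties are present, so use the tie-corrected normal approximation (with continuity correction) for the p-value.
Step 5: p-value = 0.854805; compare to alpha = 0.1. fail to reject H0.

U_X = 16.5, p = 0.854805, fail to reject H0 at alpha = 0.1.
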